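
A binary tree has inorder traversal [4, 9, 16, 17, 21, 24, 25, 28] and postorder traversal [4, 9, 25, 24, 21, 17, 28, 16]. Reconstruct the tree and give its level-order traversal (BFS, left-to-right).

Inorder:   [4, 9, 16, 17, 21, 24, 25, 28]
Postorder: [4, 9, 25, 24, 21, 17, 28, 16]
Algorithm: postorder visits root last, so walk postorder right-to-left;
each value is the root of the current inorder slice — split it at that
value, recurse on the right subtree first, then the left.
Recursive splits:
  root=16; inorder splits into left=[4, 9], right=[17, 21, 24, 25, 28]
  root=28; inorder splits into left=[17, 21, 24, 25], right=[]
  root=17; inorder splits into left=[], right=[21, 24, 25]
  root=21; inorder splits into left=[], right=[24, 25]
  root=24; inorder splits into left=[], right=[25]
  root=25; inorder splits into left=[], right=[]
  root=9; inorder splits into left=[4], right=[]
  root=4; inorder splits into left=[], right=[]
Reconstructed level-order: [16, 9, 28, 4, 17, 21, 24, 25]


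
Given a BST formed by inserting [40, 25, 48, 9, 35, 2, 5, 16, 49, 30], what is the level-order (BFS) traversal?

Tree insertion order: [40, 25, 48, 9, 35, 2, 5, 16, 49, 30]
Tree (level-order array): [40, 25, 48, 9, 35, None, 49, 2, 16, 30, None, None, None, None, 5]
BFS from the root, enqueuing left then right child of each popped node:
  queue [40] -> pop 40, enqueue [25, 48], visited so far: [40]
  queue [25, 48] -> pop 25, enqueue [9, 35], visited so far: [40, 25]
  queue [48, 9, 35] -> pop 48, enqueue [49], visited so far: [40, 25, 48]
  queue [9, 35, 49] -> pop 9, enqueue [2, 16], visited so far: [40, 25, 48, 9]
  queue [35, 49, 2, 16] -> pop 35, enqueue [30], visited so far: [40, 25, 48, 9, 35]
  queue [49, 2, 16, 30] -> pop 49, enqueue [none], visited so far: [40, 25, 48, 9, 35, 49]
  queue [2, 16, 30] -> pop 2, enqueue [5], visited so far: [40, 25, 48, 9, 35, 49, 2]
  queue [16, 30, 5] -> pop 16, enqueue [none], visited so far: [40, 25, 48, 9, 35, 49, 2, 16]
  queue [30, 5] -> pop 30, enqueue [none], visited so far: [40, 25, 48, 9, 35, 49, 2, 16, 30]
  queue [5] -> pop 5, enqueue [none], visited so far: [40, 25, 48, 9, 35, 49, 2, 16, 30, 5]
Result: [40, 25, 48, 9, 35, 49, 2, 16, 30, 5]


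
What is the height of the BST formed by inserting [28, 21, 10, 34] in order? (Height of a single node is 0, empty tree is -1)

Insertion order: [28, 21, 10, 34]
Tree (level-order array): [28, 21, 34, 10]
Compute height bottom-up (empty subtree = -1):
  height(10) = 1 + max(-1, -1) = 0
  height(21) = 1 + max(0, -1) = 1
  height(34) = 1 + max(-1, -1) = 0
  height(28) = 1 + max(1, 0) = 2
Height = 2


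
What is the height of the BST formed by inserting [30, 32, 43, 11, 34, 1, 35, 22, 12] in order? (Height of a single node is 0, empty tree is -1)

Insertion order: [30, 32, 43, 11, 34, 1, 35, 22, 12]
Tree (level-order array): [30, 11, 32, 1, 22, None, 43, None, None, 12, None, 34, None, None, None, None, 35]
Compute height bottom-up (empty subtree = -1):
  height(1) = 1 + max(-1, -1) = 0
  height(12) = 1 + max(-1, -1) = 0
  height(22) = 1 + max(0, -1) = 1
  height(11) = 1 + max(0, 1) = 2
  height(35) = 1 + max(-1, -1) = 0
  height(34) = 1 + max(-1, 0) = 1
  height(43) = 1 + max(1, -1) = 2
  height(32) = 1 + max(-1, 2) = 3
  height(30) = 1 + max(2, 3) = 4
Height = 4


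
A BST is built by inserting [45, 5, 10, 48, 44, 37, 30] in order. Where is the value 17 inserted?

Starting tree (level order): [45, 5, 48, None, 10, None, None, None, 44, 37, None, 30]
Insertion path: 45 -> 5 -> 10 -> 44 -> 37 -> 30
Result: insert 17 as left child of 30
Final tree (level order): [45, 5, 48, None, 10, None, None, None, 44, 37, None, 30, None, 17]


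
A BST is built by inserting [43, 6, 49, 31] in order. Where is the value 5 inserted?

Starting tree (level order): [43, 6, 49, None, 31]
Insertion path: 43 -> 6
Result: insert 5 as left child of 6
Final tree (level order): [43, 6, 49, 5, 31]


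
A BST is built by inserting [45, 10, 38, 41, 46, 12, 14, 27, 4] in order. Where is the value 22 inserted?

Starting tree (level order): [45, 10, 46, 4, 38, None, None, None, None, 12, 41, None, 14, None, None, None, 27]
Insertion path: 45 -> 10 -> 38 -> 12 -> 14 -> 27
Result: insert 22 as left child of 27
Final tree (level order): [45, 10, 46, 4, 38, None, None, None, None, 12, 41, None, 14, None, None, None, 27, 22]


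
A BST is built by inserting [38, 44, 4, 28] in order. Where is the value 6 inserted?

Starting tree (level order): [38, 4, 44, None, 28]
Insertion path: 38 -> 4 -> 28
Result: insert 6 as left child of 28
Final tree (level order): [38, 4, 44, None, 28, None, None, 6]


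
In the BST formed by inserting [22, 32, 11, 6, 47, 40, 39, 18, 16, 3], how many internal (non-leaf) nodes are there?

Tree built from: [22, 32, 11, 6, 47, 40, 39, 18, 16, 3]
Tree (level-order array): [22, 11, 32, 6, 18, None, 47, 3, None, 16, None, 40, None, None, None, None, None, 39]
Rule: An internal node has at least one child.
Per-node child counts:
  node 22: 2 child(ren)
  node 11: 2 child(ren)
  node 6: 1 child(ren)
  node 3: 0 child(ren)
  node 18: 1 child(ren)
  node 16: 0 child(ren)
  node 32: 1 child(ren)
  node 47: 1 child(ren)
  node 40: 1 child(ren)
  node 39: 0 child(ren)
Matching nodes: [22, 11, 6, 18, 32, 47, 40]
Count of internal (non-leaf) nodes: 7


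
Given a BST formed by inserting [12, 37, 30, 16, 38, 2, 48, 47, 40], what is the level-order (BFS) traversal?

Tree insertion order: [12, 37, 30, 16, 38, 2, 48, 47, 40]
Tree (level-order array): [12, 2, 37, None, None, 30, 38, 16, None, None, 48, None, None, 47, None, 40]
BFS from the root, enqueuing left then right child of each popped node:
  queue [12] -> pop 12, enqueue [2, 37], visited so far: [12]
  queue [2, 37] -> pop 2, enqueue [none], visited so far: [12, 2]
  queue [37] -> pop 37, enqueue [30, 38], visited so far: [12, 2, 37]
  queue [30, 38] -> pop 30, enqueue [16], visited so far: [12, 2, 37, 30]
  queue [38, 16] -> pop 38, enqueue [48], visited so far: [12, 2, 37, 30, 38]
  queue [16, 48] -> pop 16, enqueue [none], visited so far: [12, 2, 37, 30, 38, 16]
  queue [48] -> pop 48, enqueue [47], visited so far: [12, 2, 37, 30, 38, 16, 48]
  queue [47] -> pop 47, enqueue [40], visited so far: [12, 2, 37, 30, 38, 16, 48, 47]
  queue [40] -> pop 40, enqueue [none], visited so far: [12, 2, 37, 30, 38, 16, 48, 47, 40]
Result: [12, 2, 37, 30, 38, 16, 48, 47, 40]


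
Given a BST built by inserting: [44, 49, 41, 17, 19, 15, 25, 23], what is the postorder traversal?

Tree insertion order: [44, 49, 41, 17, 19, 15, 25, 23]
Tree (level-order array): [44, 41, 49, 17, None, None, None, 15, 19, None, None, None, 25, 23]
Postorder traversal: [15, 23, 25, 19, 17, 41, 49, 44]


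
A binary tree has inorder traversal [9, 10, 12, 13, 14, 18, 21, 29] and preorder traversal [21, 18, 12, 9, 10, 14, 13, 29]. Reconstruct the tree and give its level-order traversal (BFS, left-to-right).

Inorder:  [9, 10, 12, 13, 14, 18, 21, 29]
Preorder: [21, 18, 12, 9, 10, 14, 13, 29]
Algorithm: preorder visits root first, so consume preorder in order;
for each root, split the current inorder slice at that value into
left-subtree inorder and right-subtree inorder, then recurse.
Recursive splits:
  root=21; inorder splits into left=[9, 10, 12, 13, 14, 18], right=[29]
  root=18; inorder splits into left=[9, 10, 12, 13, 14], right=[]
  root=12; inorder splits into left=[9, 10], right=[13, 14]
  root=9; inorder splits into left=[], right=[10]
  root=10; inorder splits into left=[], right=[]
  root=14; inorder splits into left=[13], right=[]
  root=13; inorder splits into left=[], right=[]
  root=29; inorder splits into left=[], right=[]
Reconstructed level-order: [21, 18, 29, 12, 9, 14, 10, 13]


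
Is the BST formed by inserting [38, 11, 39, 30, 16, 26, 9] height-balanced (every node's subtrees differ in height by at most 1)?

Tree (level-order array): [38, 11, 39, 9, 30, None, None, None, None, 16, None, None, 26]
Definition: a tree is height-balanced if, at every node, |h(left) - h(right)| <= 1 (empty subtree has height -1).
Bottom-up per-node check:
  node 9: h_left=-1, h_right=-1, diff=0 [OK], height=0
  node 26: h_left=-1, h_right=-1, diff=0 [OK], height=0
  node 16: h_left=-1, h_right=0, diff=1 [OK], height=1
  node 30: h_left=1, h_right=-1, diff=2 [FAIL (|1--1|=2 > 1)], height=2
  node 11: h_left=0, h_right=2, diff=2 [FAIL (|0-2|=2 > 1)], height=3
  node 39: h_left=-1, h_right=-1, diff=0 [OK], height=0
  node 38: h_left=3, h_right=0, diff=3 [FAIL (|3-0|=3 > 1)], height=4
Node 30 violates the condition: |1 - -1| = 2 > 1.
Result: Not balanced


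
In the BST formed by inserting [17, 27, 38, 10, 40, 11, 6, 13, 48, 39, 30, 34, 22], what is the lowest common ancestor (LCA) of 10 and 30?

Tree insertion order: [17, 27, 38, 10, 40, 11, 6, 13, 48, 39, 30, 34, 22]
Tree (level-order array): [17, 10, 27, 6, 11, 22, 38, None, None, None, 13, None, None, 30, 40, None, None, None, 34, 39, 48]
In a BST, the LCA of p=10, q=30 is the first node v on the
root-to-leaf path with p <= v <= q (go left if both < v, right if both > v).
Walk from root:
  at 17: 10 <= 17 <= 30, this is the LCA
LCA = 17


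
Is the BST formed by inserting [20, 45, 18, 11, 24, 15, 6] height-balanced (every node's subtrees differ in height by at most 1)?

Tree (level-order array): [20, 18, 45, 11, None, 24, None, 6, 15]
Definition: a tree is height-balanced if, at every node, |h(left) - h(right)| <= 1 (empty subtree has height -1).
Bottom-up per-node check:
  node 6: h_left=-1, h_right=-1, diff=0 [OK], height=0
  node 15: h_left=-1, h_right=-1, diff=0 [OK], height=0
  node 11: h_left=0, h_right=0, diff=0 [OK], height=1
  node 18: h_left=1, h_right=-1, diff=2 [FAIL (|1--1|=2 > 1)], height=2
  node 24: h_left=-1, h_right=-1, diff=0 [OK], height=0
  node 45: h_left=0, h_right=-1, diff=1 [OK], height=1
  node 20: h_left=2, h_right=1, diff=1 [OK], height=3
Node 18 violates the condition: |1 - -1| = 2 > 1.
Result: Not balanced


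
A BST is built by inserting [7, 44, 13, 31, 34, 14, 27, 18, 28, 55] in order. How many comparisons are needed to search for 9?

Search path for 9: 7 -> 44 -> 13
Found: False
Comparisons: 3


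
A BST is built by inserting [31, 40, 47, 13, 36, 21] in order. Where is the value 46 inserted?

Starting tree (level order): [31, 13, 40, None, 21, 36, 47]
Insertion path: 31 -> 40 -> 47
Result: insert 46 as left child of 47
Final tree (level order): [31, 13, 40, None, 21, 36, 47, None, None, None, None, 46]


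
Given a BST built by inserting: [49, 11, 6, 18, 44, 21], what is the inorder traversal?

Tree insertion order: [49, 11, 6, 18, 44, 21]
Tree (level-order array): [49, 11, None, 6, 18, None, None, None, 44, 21]
Inorder traversal: [6, 11, 18, 21, 44, 49]


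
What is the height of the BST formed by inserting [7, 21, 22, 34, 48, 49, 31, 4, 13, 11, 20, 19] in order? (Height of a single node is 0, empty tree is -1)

Insertion order: [7, 21, 22, 34, 48, 49, 31, 4, 13, 11, 20, 19]
Tree (level-order array): [7, 4, 21, None, None, 13, 22, 11, 20, None, 34, None, None, 19, None, 31, 48, None, None, None, None, None, 49]
Compute height bottom-up (empty subtree = -1):
  height(4) = 1 + max(-1, -1) = 0
  height(11) = 1 + max(-1, -1) = 0
  height(19) = 1 + max(-1, -1) = 0
  height(20) = 1 + max(0, -1) = 1
  height(13) = 1 + max(0, 1) = 2
  height(31) = 1 + max(-1, -1) = 0
  height(49) = 1 + max(-1, -1) = 0
  height(48) = 1 + max(-1, 0) = 1
  height(34) = 1 + max(0, 1) = 2
  height(22) = 1 + max(-1, 2) = 3
  height(21) = 1 + max(2, 3) = 4
  height(7) = 1 + max(0, 4) = 5
Height = 5


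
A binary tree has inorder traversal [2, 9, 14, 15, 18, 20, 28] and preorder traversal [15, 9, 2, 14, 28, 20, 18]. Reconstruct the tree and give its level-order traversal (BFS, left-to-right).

Inorder:  [2, 9, 14, 15, 18, 20, 28]
Preorder: [15, 9, 2, 14, 28, 20, 18]
Algorithm: preorder visits root first, so consume preorder in order;
for each root, split the current inorder slice at that value into
left-subtree inorder and right-subtree inorder, then recurse.
Recursive splits:
  root=15; inorder splits into left=[2, 9, 14], right=[18, 20, 28]
  root=9; inorder splits into left=[2], right=[14]
  root=2; inorder splits into left=[], right=[]
  root=14; inorder splits into left=[], right=[]
  root=28; inorder splits into left=[18, 20], right=[]
  root=20; inorder splits into left=[18], right=[]
  root=18; inorder splits into left=[], right=[]
Reconstructed level-order: [15, 9, 28, 2, 14, 20, 18]


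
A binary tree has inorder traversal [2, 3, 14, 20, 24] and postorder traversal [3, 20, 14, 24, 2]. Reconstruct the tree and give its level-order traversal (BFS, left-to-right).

Inorder:   [2, 3, 14, 20, 24]
Postorder: [3, 20, 14, 24, 2]
Algorithm: postorder visits root last, so walk postorder right-to-left;
each value is the root of the current inorder slice — split it at that
value, recurse on the right subtree first, then the left.
Recursive splits:
  root=2; inorder splits into left=[], right=[3, 14, 20, 24]
  root=24; inorder splits into left=[3, 14, 20], right=[]
  root=14; inorder splits into left=[3], right=[20]
  root=20; inorder splits into left=[], right=[]
  root=3; inorder splits into left=[], right=[]
Reconstructed level-order: [2, 24, 14, 3, 20]


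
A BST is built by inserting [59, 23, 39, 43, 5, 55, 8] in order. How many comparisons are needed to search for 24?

Search path for 24: 59 -> 23 -> 39
Found: False
Comparisons: 3


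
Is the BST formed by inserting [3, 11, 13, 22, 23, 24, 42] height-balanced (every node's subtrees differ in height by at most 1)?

Tree (level-order array): [3, None, 11, None, 13, None, 22, None, 23, None, 24, None, 42]
Definition: a tree is height-balanced if, at every node, |h(left) - h(right)| <= 1 (empty subtree has height -1).
Bottom-up per-node check:
  node 42: h_left=-1, h_right=-1, diff=0 [OK], height=0
  node 24: h_left=-1, h_right=0, diff=1 [OK], height=1
  node 23: h_left=-1, h_right=1, diff=2 [FAIL (|-1-1|=2 > 1)], height=2
  node 22: h_left=-1, h_right=2, diff=3 [FAIL (|-1-2|=3 > 1)], height=3
  node 13: h_left=-1, h_right=3, diff=4 [FAIL (|-1-3|=4 > 1)], height=4
  node 11: h_left=-1, h_right=4, diff=5 [FAIL (|-1-4|=5 > 1)], height=5
  node 3: h_left=-1, h_right=5, diff=6 [FAIL (|-1-5|=6 > 1)], height=6
Node 23 violates the condition: |-1 - 1| = 2 > 1.
Result: Not balanced


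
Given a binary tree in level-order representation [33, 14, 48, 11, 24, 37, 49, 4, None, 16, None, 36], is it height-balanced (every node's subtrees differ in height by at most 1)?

Tree (level-order array): [33, 14, 48, 11, 24, 37, 49, 4, None, 16, None, 36]
Definition: a tree is height-balanced if, at every node, |h(left) - h(right)| <= 1 (empty subtree has height -1).
Bottom-up per-node check:
  node 4: h_left=-1, h_right=-1, diff=0 [OK], height=0
  node 11: h_left=0, h_right=-1, diff=1 [OK], height=1
  node 16: h_left=-1, h_right=-1, diff=0 [OK], height=0
  node 24: h_left=0, h_right=-1, diff=1 [OK], height=1
  node 14: h_left=1, h_right=1, diff=0 [OK], height=2
  node 36: h_left=-1, h_right=-1, diff=0 [OK], height=0
  node 37: h_left=0, h_right=-1, diff=1 [OK], height=1
  node 49: h_left=-1, h_right=-1, diff=0 [OK], height=0
  node 48: h_left=1, h_right=0, diff=1 [OK], height=2
  node 33: h_left=2, h_right=2, diff=0 [OK], height=3
All nodes satisfy the balance condition.
Result: Balanced


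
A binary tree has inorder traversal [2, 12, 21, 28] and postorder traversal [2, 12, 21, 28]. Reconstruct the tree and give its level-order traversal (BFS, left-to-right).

Inorder:   [2, 12, 21, 28]
Postorder: [2, 12, 21, 28]
Algorithm: postorder visits root last, so walk postorder right-to-left;
each value is the root of the current inorder slice — split it at that
value, recurse on the right subtree first, then the left.
Recursive splits:
  root=28; inorder splits into left=[2, 12, 21], right=[]
  root=21; inorder splits into left=[2, 12], right=[]
  root=12; inorder splits into left=[2], right=[]
  root=2; inorder splits into left=[], right=[]
Reconstructed level-order: [28, 21, 12, 2]


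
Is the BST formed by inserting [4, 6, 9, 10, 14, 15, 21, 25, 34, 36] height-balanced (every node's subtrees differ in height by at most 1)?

Tree (level-order array): [4, None, 6, None, 9, None, 10, None, 14, None, 15, None, 21, None, 25, None, 34, None, 36]
Definition: a tree is height-balanced if, at every node, |h(left) - h(right)| <= 1 (empty subtree has height -1).
Bottom-up per-node check:
  node 36: h_left=-1, h_right=-1, diff=0 [OK], height=0
  node 34: h_left=-1, h_right=0, diff=1 [OK], height=1
  node 25: h_left=-1, h_right=1, diff=2 [FAIL (|-1-1|=2 > 1)], height=2
  node 21: h_left=-1, h_right=2, diff=3 [FAIL (|-1-2|=3 > 1)], height=3
  node 15: h_left=-1, h_right=3, diff=4 [FAIL (|-1-3|=4 > 1)], height=4
  node 14: h_left=-1, h_right=4, diff=5 [FAIL (|-1-4|=5 > 1)], height=5
  node 10: h_left=-1, h_right=5, diff=6 [FAIL (|-1-5|=6 > 1)], height=6
  node 9: h_left=-1, h_right=6, diff=7 [FAIL (|-1-6|=7 > 1)], height=7
  node 6: h_left=-1, h_right=7, diff=8 [FAIL (|-1-7|=8 > 1)], height=8
  node 4: h_left=-1, h_right=8, diff=9 [FAIL (|-1-8|=9 > 1)], height=9
Node 25 violates the condition: |-1 - 1| = 2 > 1.
Result: Not balanced


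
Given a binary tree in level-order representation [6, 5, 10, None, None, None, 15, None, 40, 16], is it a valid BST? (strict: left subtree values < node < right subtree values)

Level-order array: [6, 5, 10, None, None, None, 15, None, 40, 16]
Validate using subtree bounds (lo, hi): at each node, require lo < value < hi,
then recurse left with hi=value and right with lo=value.
Preorder trace (stopping at first violation):
  at node 6 with bounds (-inf, +inf): OK
  at node 5 with bounds (-inf, 6): OK
  at node 10 with bounds (6, +inf): OK
  at node 15 with bounds (10, +inf): OK
  at node 40 with bounds (15, +inf): OK
  at node 16 with bounds (15, 40): OK
No violation found at any node.
Result: Valid BST


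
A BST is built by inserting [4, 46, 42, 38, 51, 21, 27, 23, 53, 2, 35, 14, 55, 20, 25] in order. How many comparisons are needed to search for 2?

Search path for 2: 4 -> 2
Found: True
Comparisons: 2


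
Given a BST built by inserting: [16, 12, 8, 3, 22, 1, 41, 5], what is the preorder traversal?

Tree insertion order: [16, 12, 8, 3, 22, 1, 41, 5]
Tree (level-order array): [16, 12, 22, 8, None, None, 41, 3, None, None, None, 1, 5]
Preorder traversal: [16, 12, 8, 3, 1, 5, 22, 41]


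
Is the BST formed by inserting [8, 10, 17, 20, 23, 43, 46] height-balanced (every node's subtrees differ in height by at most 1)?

Tree (level-order array): [8, None, 10, None, 17, None, 20, None, 23, None, 43, None, 46]
Definition: a tree is height-balanced if, at every node, |h(left) - h(right)| <= 1 (empty subtree has height -1).
Bottom-up per-node check:
  node 46: h_left=-1, h_right=-1, diff=0 [OK], height=0
  node 43: h_left=-1, h_right=0, diff=1 [OK], height=1
  node 23: h_left=-1, h_right=1, diff=2 [FAIL (|-1-1|=2 > 1)], height=2
  node 20: h_left=-1, h_right=2, diff=3 [FAIL (|-1-2|=3 > 1)], height=3
  node 17: h_left=-1, h_right=3, diff=4 [FAIL (|-1-3|=4 > 1)], height=4
  node 10: h_left=-1, h_right=4, diff=5 [FAIL (|-1-4|=5 > 1)], height=5
  node 8: h_left=-1, h_right=5, diff=6 [FAIL (|-1-5|=6 > 1)], height=6
Node 23 violates the condition: |-1 - 1| = 2 > 1.
Result: Not balanced


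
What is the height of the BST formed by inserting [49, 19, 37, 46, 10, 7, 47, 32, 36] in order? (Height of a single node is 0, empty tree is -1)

Insertion order: [49, 19, 37, 46, 10, 7, 47, 32, 36]
Tree (level-order array): [49, 19, None, 10, 37, 7, None, 32, 46, None, None, None, 36, None, 47]
Compute height bottom-up (empty subtree = -1):
  height(7) = 1 + max(-1, -1) = 0
  height(10) = 1 + max(0, -1) = 1
  height(36) = 1 + max(-1, -1) = 0
  height(32) = 1 + max(-1, 0) = 1
  height(47) = 1 + max(-1, -1) = 0
  height(46) = 1 + max(-1, 0) = 1
  height(37) = 1 + max(1, 1) = 2
  height(19) = 1 + max(1, 2) = 3
  height(49) = 1 + max(3, -1) = 4
Height = 4


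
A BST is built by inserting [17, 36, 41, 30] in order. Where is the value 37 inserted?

Starting tree (level order): [17, None, 36, 30, 41]
Insertion path: 17 -> 36 -> 41
Result: insert 37 as left child of 41
Final tree (level order): [17, None, 36, 30, 41, None, None, 37]


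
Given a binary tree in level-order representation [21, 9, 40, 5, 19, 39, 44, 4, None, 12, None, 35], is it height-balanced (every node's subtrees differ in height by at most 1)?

Tree (level-order array): [21, 9, 40, 5, 19, 39, 44, 4, None, 12, None, 35]
Definition: a tree is height-balanced if, at every node, |h(left) - h(right)| <= 1 (empty subtree has height -1).
Bottom-up per-node check:
  node 4: h_left=-1, h_right=-1, diff=0 [OK], height=0
  node 5: h_left=0, h_right=-1, diff=1 [OK], height=1
  node 12: h_left=-1, h_right=-1, diff=0 [OK], height=0
  node 19: h_left=0, h_right=-1, diff=1 [OK], height=1
  node 9: h_left=1, h_right=1, diff=0 [OK], height=2
  node 35: h_left=-1, h_right=-1, diff=0 [OK], height=0
  node 39: h_left=0, h_right=-1, diff=1 [OK], height=1
  node 44: h_left=-1, h_right=-1, diff=0 [OK], height=0
  node 40: h_left=1, h_right=0, diff=1 [OK], height=2
  node 21: h_left=2, h_right=2, diff=0 [OK], height=3
All nodes satisfy the balance condition.
Result: Balanced


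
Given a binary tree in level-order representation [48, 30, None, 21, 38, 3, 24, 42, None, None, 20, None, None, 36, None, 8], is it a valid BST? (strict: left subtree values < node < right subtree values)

Level-order array: [48, 30, None, 21, 38, 3, 24, 42, None, None, 20, None, None, 36, None, 8]
Validate using subtree bounds (lo, hi): at each node, require lo < value < hi,
then recurse left with hi=value and right with lo=value.
Preorder trace (stopping at first violation):
  at node 48 with bounds (-inf, +inf): OK
  at node 30 with bounds (-inf, 48): OK
  at node 21 with bounds (-inf, 30): OK
  at node 3 with bounds (-inf, 21): OK
  at node 20 with bounds (3, 21): OK
  at node 8 with bounds (3, 20): OK
  at node 24 with bounds (21, 30): OK
  at node 38 with bounds (30, 48): OK
  at node 42 with bounds (30, 38): VIOLATION
Node 42 violates its bound: not (30 < 42 < 38).
Result: Not a valid BST


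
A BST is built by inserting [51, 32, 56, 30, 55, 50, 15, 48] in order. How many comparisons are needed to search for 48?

Search path for 48: 51 -> 32 -> 50 -> 48
Found: True
Comparisons: 4


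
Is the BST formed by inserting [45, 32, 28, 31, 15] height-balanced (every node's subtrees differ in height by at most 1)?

Tree (level-order array): [45, 32, None, 28, None, 15, 31]
Definition: a tree is height-balanced if, at every node, |h(left) - h(right)| <= 1 (empty subtree has height -1).
Bottom-up per-node check:
  node 15: h_left=-1, h_right=-1, diff=0 [OK], height=0
  node 31: h_left=-1, h_right=-1, diff=0 [OK], height=0
  node 28: h_left=0, h_right=0, diff=0 [OK], height=1
  node 32: h_left=1, h_right=-1, diff=2 [FAIL (|1--1|=2 > 1)], height=2
  node 45: h_left=2, h_right=-1, diff=3 [FAIL (|2--1|=3 > 1)], height=3
Node 32 violates the condition: |1 - -1| = 2 > 1.
Result: Not balanced


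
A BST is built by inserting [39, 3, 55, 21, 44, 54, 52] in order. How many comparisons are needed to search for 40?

Search path for 40: 39 -> 55 -> 44
Found: False
Comparisons: 3


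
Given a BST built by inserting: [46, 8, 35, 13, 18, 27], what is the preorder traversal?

Tree insertion order: [46, 8, 35, 13, 18, 27]
Tree (level-order array): [46, 8, None, None, 35, 13, None, None, 18, None, 27]
Preorder traversal: [46, 8, 35, 13, 18, 27]


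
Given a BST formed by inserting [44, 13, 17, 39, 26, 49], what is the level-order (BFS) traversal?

Tree insertion order: [44, 13, 17, 39, 26, 49]
Tree (level-order array): [44, 13, 49, None, 17, None, None, None, 39, 26]
BFS from the root, enqueuing left then right child of each popped node:
  queue [44] -> pop 44, enqueue [13, 49], visited so far: [44]
  queue [13, 49] -> pop 13, enqueue [17], visited so far: [44, 13]
  queue [49, 17] -> pop 49, enqueue [none], visited so far: [44, 13, 49]
  queue [17] -> pop 17, enqueue [39], visited so far: [44, 13, 49, 17]
  queue [39] -> pop 39, enqueue [26], visited so far: [44, 13, 49, 17, 39]
  queue [26] -> pop 26, enqueue [none], visited so far: [44, 13, 49, 17, 39, 26]
Result: [44, 13, 49, 17, 39, 26]


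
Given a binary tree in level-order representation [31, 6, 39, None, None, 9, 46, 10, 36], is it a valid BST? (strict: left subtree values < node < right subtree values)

Level-order array: [31, 6, 39, None, None, 9, 46, 10, 36]
Validate using subtree bounds (lo, hi): at each node, require lo < value < hi,
then recurse left with hi=value and right with lo=value.
Preorder trace (stopping at first violation):
  at node 31 with bounds (-inf, +inf): OK
  at node 6 with bounds (-inf, 31): OK
  at node 39 with bounds (31, +inf): OK
  at node 9 with bounds (31, 39): VIOLATION
Node 9 violates its bound: not (31 < 9 < 39).
Result: Not a valid BST


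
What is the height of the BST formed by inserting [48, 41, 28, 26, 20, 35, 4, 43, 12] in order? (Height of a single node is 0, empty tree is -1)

Insertion order: [48, 41, 28, 26, 20, 35, 4, 43, 12]
Tree (level-order array): [48, 41, None, 28, 43, 26, 35, None, None, 20, None, None, None, 4, None, None, 12]
Compute height bottom-up (empty subtree = -1):
  height(12) = 1 + max(-1, -1) = 0
  height(4) = 1 + max(-1, 0) = 1
  height(20) = 1 + max(1, -1) = 2
  height(26) = 1 + max(2, -1) = 3
  height(35) = 1 + max(-1, -1) = 0
  height(28) = 1 + max(3, 0) = 4
  height(43) = 1 + max(-1, -1) = 0
  height(41) = 1 + max(4, 0) = 5
  height(48) = 1 + max(5, -1) = 6
Height = 6


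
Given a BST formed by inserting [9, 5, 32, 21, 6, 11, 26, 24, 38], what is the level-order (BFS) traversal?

Tree insertion order: [9, 5, 32, 21, 6, 11, 26, 24, 38]
Tree (level-order array): [9, 5, 32, None, 6, 21, 38, None, None, 11, 26, None, None, None, None, 24]
BFS from the root, enqueuing left then right child of each popped node:
  queue [9] -> pop 9, enqueue [5, 32], visited so far: [9]
  queue [5, 32] -> pop 5, enqueue [6], visited so far: [9, 5]
  queue [32, 6] -> pop 32, enqueue [21, 38], visited so far: [9, 5, 32]
  queue [6, 21, 38] -> pop 6, enqueue [none], visited so far: [9, 5, 32, 6]
  queue [21, 38] -> pop 21, enqueue [11, 26], visited so far: [9, 5, 32, 6, 21]
  queue [38, 11, 26] -> pop 38, enqueue [none], visited so far: [9, 5, 32, 6, 21, 38]
  queue [11, 26] -> pop 11, enqueue [none], visited so far: [9, 5, 32, 6, 21, 38, 11]
  queue [26] -> pop 26, enqueue [24], visited so far: [9, 5, 32, 6, 21, 38, 11, 26]
  queue [24] -> pop 24, enqueue [none], visited so far: [9, 5, 32, 6, 21, 38, 11, 26, 24]
Result: [9, 5, 32, 6, 21, 38, 11, 26, 24]


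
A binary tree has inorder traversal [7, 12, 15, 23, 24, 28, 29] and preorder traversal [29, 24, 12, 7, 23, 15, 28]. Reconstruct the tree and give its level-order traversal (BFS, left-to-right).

Inorder:  [7, 12, 15, 23, 24, 28, 29]
Preorder: [29, 24, 12, 7, 23, 15, 28]
Algorithm: preorder visits root first, so consume preorder in order;
for each root, split the current inorder slice at that value into
left-subtree inorder and right-subtree inorder, then recurse.
Recursive splits:
  root=29; inorder splits into left=[7, 12, 15, 23, 24, 28], right=[]
  root=24; inorder splits into left=[7, 12, 15, 23], right=[28]
  root=12; inorder splits into left=[7], right=[15, 23]
  root=7; inorder splits into left=[], right=[]
  root=23; inorder splits into left=[15], right=[]
  root=15; inorder splits into left=[], right=[]
  root=28; inorder splits into left=[], right=[]
Reconstructed level-order: [29, 24, 12, 28, 7, 23, 15]


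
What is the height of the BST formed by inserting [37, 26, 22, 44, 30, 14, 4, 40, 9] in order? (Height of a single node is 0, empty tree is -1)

Insertion order: [37, 26, 22, 44, 30, 14, 4, 40, 9]
Tree (level-order array): [37, 26, 44, 22, 30, 40, None, 14, None, None, None, None, None, 4, None, None, 9]
Compute height bottom-up (empty subtree = -1):
  height(9) = 1 + max(-1, -1) = 0
  height(4) = 1 + max(-1, 0) = 1
  height(14) = 1 + max(1, -1) = 2
  height(22) = 1 + max(2, -1) = 3
  height(30) = 1 + max(-1, -1) = 0
  height(26) = 1 + max(3, 0) = 4
  height(40) = 1 + max(-1, -1) = 0
  height(44) = 1 + max(0, -1) = 1
  height(37) = 1 + max(4, 1) = 5
Height = 5


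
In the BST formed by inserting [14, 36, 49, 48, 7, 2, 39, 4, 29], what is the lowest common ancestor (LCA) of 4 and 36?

Tree insertion order: [14, 36, 49, 48, 7, 2, 39, 4, 29]
Tree (level-order array): [14, 7, 36, 2, None, 29, 49, None, 4, None, None, 48, None, None, None, 39]
In a BST, the LCA of p=4, q=36 is the first node v on the
root-to-leaf path with p <= v <= q (go left if both < v, right if both > v).
Walk from root:
  at 14: 4 <= 14 <= 36, this is the LCA
LCA = 14


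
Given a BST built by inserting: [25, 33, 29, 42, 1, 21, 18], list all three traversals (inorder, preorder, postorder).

Tree insertion order: [25, 33, 29, 42, 1, 21, 18]
Tree (level-order array): [25, 1, 33, None, 21, 29, 42, 18]
Inorder (L, root, R): [1, 18, 21, 25, 29, 33, 42]
Preorder (root, L, R): [25, 1, 21, 18, 33, 29, 42]
Postorder (L, R, root): [18, 21, 1, 29, 42, 33, 25]


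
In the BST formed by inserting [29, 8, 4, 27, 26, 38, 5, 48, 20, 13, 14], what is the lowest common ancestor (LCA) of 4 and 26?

Tree insertion order: [29, 8, 4, 27, 26, 38, 5, 48, 20, 13, 14]
Tree (level-order array): [29, 8, 38, 4, 27, None, 48, None, 5, 26, None, None, None, None, None, 20, None, 13, None, None, 14]
In a BST, the LCA of p=4, q=26 is the first node v on the
root-to-leaf path with p <= v <= q (go left if both < v, right if both > v).
Walk from root:
  at 29: both 4 and 26 < 29, go left
  at 8: 4 <= 8 <= 26, this is the LCA
LCA = 8


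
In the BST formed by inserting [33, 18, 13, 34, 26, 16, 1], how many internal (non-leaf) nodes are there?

Tree built from: [33, 18, 13, 34, 26, 16, 1]
Tree (level-order array): [33, 18, 34, 13, 26, None, None, 1, 16]
Rule: An internal node has at least one child.
Per-node child counts:
  node 33: 2 child(ren)
  node 18: 2 child(ren)
  node 13: 2 child(ren)
  node 1: 0 child(ren)
  node 16: 0 child(ren)
  node 26: 0 child(ren)
  node 34: 0 child(ren)
Matching nodes: [33, 18, 13]
Count of internal (non-leaf) nodes: 3


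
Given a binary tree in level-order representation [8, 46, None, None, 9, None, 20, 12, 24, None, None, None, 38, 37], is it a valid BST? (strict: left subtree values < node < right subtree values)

Level-order array: [8, 46, None, None, 9, None, 20, 12, 24, None, None, None, 38, 37]
Validate using subtree bounds (lo, hi): at each node, require lo < value < hi,
then recurse left with hi=value and right with lo=value.
Preorder trace (stopping at first violation):
  at node 8 with bounds (-inf, +inf): OK
  at node 46 with bounds (-inf, 8): VIOLATION
Node 46 violates its bound: not (-inf < 46 < 8).
Result: Not a valid BST


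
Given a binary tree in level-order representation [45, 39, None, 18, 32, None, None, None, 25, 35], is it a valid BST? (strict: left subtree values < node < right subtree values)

Level-order array: [45, 39, None, 18, 32, None, None, None, 25, 35]
Validate using subtree bounds (lo, hi): at each node, require lo < value < hi,
then recurse left with hi=value and right with lo=value.
Preorder trace (stopping at first violation):
  at node 45 with bounds (-inf, +inf): OK
  at node 39 with bounds (-inf, 45): OK
  at node 18 with bounds (-inf, 39): OK
  at node 32 with bounds (39, 45): VIOLATION
Node 32 violates its bound: not (39 < 32 < 45).
Result: Not a valid BST


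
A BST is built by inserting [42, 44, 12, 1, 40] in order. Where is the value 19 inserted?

Starting tree (level order): [42, 12, 44, 1, 40]
Insertion path: 42 -> 12 -> 40
Result: insert 19 as left child of 40
Final tree (level order): [42, 12, 44, 1, 40, None, None, None, None, 19]


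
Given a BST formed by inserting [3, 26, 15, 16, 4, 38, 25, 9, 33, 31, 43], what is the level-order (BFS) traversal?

Tree insertion order: [3, 26, 15, 16, 4, 38, 25, 9, 33, 31, 43]
Tree (level-order array): [3, None, 26, 15, 38, 4, 16, 33, 43, None, 9, None, 25, 31]
BFS from the root, enqueuing left then right child of each popped node:
  queue [3] -> pop 3, enqueue [26], visited so far: [3]
  queue [26] -> pop 26, enqueue [15, 38], visited so far: [3, 26]
  queue [15, 38] -> pop 15, enqueue [4, 16], visited so far: [3, 26, 15]
  queue [38, 4, 16] -> pop 38, enqueue [33, 43], visited so far: [3, 26, 15, 38]
  queue [4, 16, 33, 43] -> pop 4, enqueue [9], visited so far: [3, 26, 15, 38, 4]
  queue [16, 33, 43, 9] -> pop 16, enqueue [25], visited so far: [3, 26, 15, 38, 4, 16]
  queue [33, 43, 9, 25] -> pop 33, enqueue [31], visited so far: [3, 26, 15, 38, 4, 16, 33]
  queue [43, 9, 25, 31] -> pop 43, enqueue [none], visited so far: [3, 26, 15, 38, 4, 16, 33, 43]
  queue [9, 25, 31] -> pop 9, enqueue [none], visited so far: [3, 26, 15, 38, 4, 16, 33, 43, 9]
  queue [25, 31] -> pop 25, enqueue [none], visited so far: [3, 26, 15, 38, 4, 16, 33, 43, 9, 25]
  queue [31] -> pop 31, enqueue [none], visited so far: [3, 26, 15, 38, 4, 16, 33, 43, 9, 25, 31]
Result: [3, 26, 15, 38, 4, 16, 33, 43, 9, 25, 31]


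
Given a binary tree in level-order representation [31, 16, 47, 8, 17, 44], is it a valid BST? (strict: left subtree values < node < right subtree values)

Level-order array: [31, 16, 47, 8, 17, 44]
Validate using subtree bounds (lo, hi): at each node, require lo < value < hi,
then recurse left with hi=value and right with lo=value.
Preorder trace (stopping at first violation):
  at node 31 with bounds (-inf, +inf): OK
  at node 16 with bounds (-inf, 31): OK
  at node 8 with bounds (-inf, 16): OK
  at node 17 with bounds (16, 31): OK
  at node 47 with bounds (31, +inf): OK
  at node 44 with bounds (31, 47): OK
No violation found at any node.
Result: Valid BST


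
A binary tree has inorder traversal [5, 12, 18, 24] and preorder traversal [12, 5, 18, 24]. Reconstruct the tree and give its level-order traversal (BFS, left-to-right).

Inorder:  [5, 12, 18, 24]
Preorder: [12, 5, 18, 24]
Algorithm: preorder visits root first, so consume preorder in order;
for each root, split the current inorder slice at that value into
left-subtree inorder and right-subtree inorder, then recurse.
Recursive splits:
  root=12; inorder splits into left=[5], right=[18, 24]
  root=5; inorder splits into left=[], right=[]
  root=18; inorder splits into left=[], right=[24]
  root=24; inorder splits into left=[], right=[]
Reconstructed level-order: [12, 5, 18, 24]


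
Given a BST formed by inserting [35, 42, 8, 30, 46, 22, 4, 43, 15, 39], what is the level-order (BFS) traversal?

Tree insertion order: [35, 42, 8, 30, 46, 22, 4, 43, 15, 39]
Tree (level-order array): [35, 8, 42, 4, 30, 39, 46, None, None, 22, None, None, None, 43, None, 15]
BFS from the root, enqueuing left then right child of each popped node:
  queue [35] -> pop 35, enqueue [8, 42], visited so far: [35]
  queue [8, 42] -> pop 8, enqueue [4, 30], visited so far: [35, 8]
  queue [42, 4, 30] -> pop 42, enqueue [39, 46], visited so far: [35, 8, 42]
  queue [4, 30, 39, 46] -> pop 4, enqueue [none], visited so far: [35, 8, 42, 4]
  queue [30, 39, 46] -> pop 30, enqueue [22], visited so far: [35, 8, 42, 4, 30]
  queue [39, 46, 22] -> pop 39, enqueue [none], visited so far: [35, 8, 42, 4, 30, 39]
  queue [46, 22] -> pop 46, enqueue [43], visited so far: [35, 8, 42, 4, 30, 39, 46]
  queue [22, 43] -> pop 22, enqueue [15], visited so far: [35, 8, 42, 4, 30, 39, 46, 22]
  queue [43, 15] -> pop 43, enqueue [none], visited so far: [35, 8, 42, 4, 30, 39, 46, 22, 43]
  queue [15] -> pop 15, enqueue [none], visited so far: [35, 8, 42, 4, 30, 39, 46, 22, 43, 15]
Result: [35, 8, 42, 4, 30, 39, 46, 22, 43, 15]


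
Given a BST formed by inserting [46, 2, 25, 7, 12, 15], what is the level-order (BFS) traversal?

Tree insertion order: [46, 2, 25, 7, 12, 15]
Tree (level-order array): [46, 2, None, None, 25, 7, None, None, 12, None, 15]
BFS from the root, enqueuing left then right child of each popped node:
  queue [46] -> pop 46, enqueue [2], visited so far: [46]
  queue [2] -> pop 2, enqueue [25], visited so far: [46, 2]
  queue [25] -> pop 25, enqueue [7], visited so far: [46, 2, 25]
  queue [7] -> pop 7, enqueue [12], visited so far: [46, 2, 25, 7]
  queue [12] -> pop 12, enqueue [15], visited so far: [46, 2, 25, 7, 12]
  queue [15] -> pop 15, enqueue [none], visited so far: [46, 2, 25, 7, 12, 15]
Result: [46, 2, 25, 7, 12, 15]


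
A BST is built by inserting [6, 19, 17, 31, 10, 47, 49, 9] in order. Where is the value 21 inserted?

Starting tree (level order): [6, None, 19, 17, 31, 10, None, None, 47, 9, None, None, 49]
Insertion path: 6 -> 19 -> 31
Result: insert 21 as left child of 31
Final tree (level order): [6, None, 19, 17, 31, 10, None, 21, 47, 9, None, None, None, None, 49]


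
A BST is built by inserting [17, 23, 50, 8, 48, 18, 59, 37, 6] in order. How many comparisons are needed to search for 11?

Search path for 11: 17 -> 8
Found: False
Comparisons: 2


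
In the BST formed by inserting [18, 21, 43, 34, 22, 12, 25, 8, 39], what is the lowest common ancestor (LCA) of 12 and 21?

Tree insertion order: [18, 21, 43, 34, 22, 12, 25, 8, 39]
Tree (level-order array): [18, 12, 21, 8, None, None, 43, None, None, 34, None, 22, 39, None, 25]
In a BST, the LCA of p=12, q=21 is the first node v on the
root-to-leaf path with p <= v <= q (go left if both < v, right if both > v).
Walk from root:
  at 18: 12 <= 18 <= 21, this is the LCA
LCA = 18


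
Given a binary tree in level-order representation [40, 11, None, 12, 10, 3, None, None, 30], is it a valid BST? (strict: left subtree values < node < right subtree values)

Level-order array: [40, 11, None, 12, 10, 3, None, None, 30]
Validate using subtree bounds (lo, hi): at each node, require lo < value < hi,
then recurse left with hi=value and right with lo=value.
Preorder trace (stopping at first violation):
  at node 40 with bounds (-inf, +inf): OK
  at node 11 with bounds (-inf, 40): OK
  at node 12 with bounds (-inf, 11): VIOLATION
Node 12 violates its bound: not (-inf < 12 < 11).
Result: Not a valid BST


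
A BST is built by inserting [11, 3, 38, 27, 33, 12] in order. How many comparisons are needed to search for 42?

Search path for 42: 11 -> 38
Found: False
Comparisons: 2


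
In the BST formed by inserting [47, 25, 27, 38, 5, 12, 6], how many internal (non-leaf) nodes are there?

Tree built from: [47, 25, 27, 38, 5, 12, 6]
Tree (level-order array): [47, 25, None, 5, 27, None, 12, None, 38, 6]
Rule: An internal node has at least one child.
Per-node child counts:
  node 47: 1 child(ren)
  node 25: 2 child(ren)
  node 5: 1 child(ren)
  node 12: 1 child(ren)
  node 6: 0 child(ren)
  node 27: 1 child(ren)
  node 38: 0 child(ren)
Matching nodes: [47, 25, 5, 12, 27]
Count of internal (non-leaf) nodes: 5


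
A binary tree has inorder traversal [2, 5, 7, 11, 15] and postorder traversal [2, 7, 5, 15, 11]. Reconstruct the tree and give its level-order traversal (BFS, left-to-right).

Inorder:   [2, 5, 7, 11, 15]
Postorder: [2, 7, 5, 15, 11]
Algorithm: postorder visits root last, so walk postorder right-to-left;
each value is the root of the current inorder slice — split it at that
value, recurse on the right subtree first, then the left.
Recursive splits:
  root=11; inorder splits into left=[2, 5, 7], right=[15]
  root=15; inorder splits into left=[], right=[]
  root=5; inorder splits into left=[2], right=[7]
  root=7; inorder splits into left=[], right=[]
  root=2; inorder splits into left=[], right=[]
Reconstructed level-order: [11, 5, 15, 2, 7]


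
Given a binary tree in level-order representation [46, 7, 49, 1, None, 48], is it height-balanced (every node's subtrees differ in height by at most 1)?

Tree (level-order array): [46, 7, 49, 1, None, 48]
Definition: a tree is height-balanced if, at every node, |h(left) - h(right)| <= 1 (empty subtree has height -1).
Bottom-up per-node check:
  node 1: h_left=-1, h_right=-1, diff=0 [OK], height=0
  node 7: h_left=0, h_right=-1, diff=1 [OK], height=1
  node 48: h_left=-1, h_right=-1, diff=0 [OK], height=0
  node 49: h_left=0, h_right=-1, diff=1 [OK], height=1
  node 46: h_left=1, h_right=1, diff=0 [OK], height=2
All nodes satisfy the balance condition.
Result: Balanced
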